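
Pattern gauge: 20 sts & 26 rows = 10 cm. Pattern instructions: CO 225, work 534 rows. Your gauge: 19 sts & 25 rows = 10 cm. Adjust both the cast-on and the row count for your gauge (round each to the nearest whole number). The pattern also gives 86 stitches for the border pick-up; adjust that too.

Stitches: 225 × 19/20 = 213.75 → 214.
Rows: 534 × 25/26 = 513.46 → 513.
border pick-up: 86 × 19/20 = 81.70 → 82.

Cast on 214 stitches; work 513 rows; border pick-up 82 stitches.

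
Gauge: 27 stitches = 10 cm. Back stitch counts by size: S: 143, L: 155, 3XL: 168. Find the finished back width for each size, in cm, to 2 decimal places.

S 52.96 cm; L 57.41 cm; 3XL 62.22 cm.

27/10 = 2.7 sts per cm.
S: 143 / 2.7 = 52.963 → 52.96 cm.
L: 155 / 2.7 = 57.407 → 57.41 cm.
3XL: 168 / 2.7 = 62.222 → 62.22 cm.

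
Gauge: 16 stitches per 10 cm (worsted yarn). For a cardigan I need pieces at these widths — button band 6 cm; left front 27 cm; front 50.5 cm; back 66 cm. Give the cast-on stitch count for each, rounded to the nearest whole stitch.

Rate = 16/10 = 1.6 sts per cm.
button band: 6 × 1.6 = 9.60 → 10.
left front: 27 × 1.6 = 43.20 → 43.
front: 50.5 × 1.6 = 80.80 → 81.
back: 66 × 1.6 = 105.60 → 106.

button band 10; left front 43; front 81; back 106.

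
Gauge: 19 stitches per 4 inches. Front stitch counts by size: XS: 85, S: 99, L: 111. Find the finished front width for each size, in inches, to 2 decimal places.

19/4 = 4.75 sts per in.
XS: 85 / 4.75 = 17.895 → 17.89 in.
S: 99 / 4.75 = 20.842 → 20.84 in.
L: 111 / 4.75 = 23.368 → 23.37 in.

XS 17.89 inches; S 20.84 inches; L 23.37 inches.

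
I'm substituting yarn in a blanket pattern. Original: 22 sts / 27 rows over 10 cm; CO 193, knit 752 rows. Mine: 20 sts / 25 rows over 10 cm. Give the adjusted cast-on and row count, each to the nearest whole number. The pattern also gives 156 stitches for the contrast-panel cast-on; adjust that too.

Stitches: 193 × 20/22 = 175.45 → 175.
Rows: 752 × 25/27 = 696.30 → 696.
contrast-panel cast-on: 156 × 20/22 = 141.82 → 142.

Cast on 175 stitches; work 696 rows; contrast-panel cast-on 142 stitches.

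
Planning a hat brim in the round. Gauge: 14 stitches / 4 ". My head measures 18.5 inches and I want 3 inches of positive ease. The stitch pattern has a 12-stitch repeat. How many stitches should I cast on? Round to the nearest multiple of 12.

CO 72 sts.

Finished = 18.5 + 3 = 21.5 inches.
14 / 4 = 3.5 sts/in.
21.5 × 3.5 = 75.25 sts.
Nearest multiple of 12: 72.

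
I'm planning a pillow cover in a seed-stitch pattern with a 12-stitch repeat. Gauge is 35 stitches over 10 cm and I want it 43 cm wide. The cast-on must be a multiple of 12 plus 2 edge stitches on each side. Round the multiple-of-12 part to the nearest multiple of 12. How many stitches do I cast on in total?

35 / 10 = 3.5 sts per cm.
43 × 3.5 = 150.50 sts.
Less 4 edge sts → 146.50 for the repeat.
Nearest multiple of 12: 144.
Add back 4 edge sts → 148.

148 stitches.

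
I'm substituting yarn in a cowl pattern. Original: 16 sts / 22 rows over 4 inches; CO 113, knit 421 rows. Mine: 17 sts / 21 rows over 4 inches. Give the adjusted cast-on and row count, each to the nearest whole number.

Cast on 120 stitches; work 402 rows.

Stitches: 113 × 17/16 = 120.06 → 120.
Rows: 421 × 21/22 = 401.86 → 402.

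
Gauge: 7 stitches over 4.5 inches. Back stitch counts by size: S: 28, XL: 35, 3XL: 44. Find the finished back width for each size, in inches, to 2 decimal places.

7/4.5 = 1.556 sts per in.
S: 28 / 1.556 = 18.000 → 18.00 in.
XL: 35 / 1.556 = 22.500 → 22.50 in.
3XL: 44 / 1.556 = 28.286 → 28.29 in.

S 18.00 inches; XL 22.50 inches; 3XL 28.29 inches.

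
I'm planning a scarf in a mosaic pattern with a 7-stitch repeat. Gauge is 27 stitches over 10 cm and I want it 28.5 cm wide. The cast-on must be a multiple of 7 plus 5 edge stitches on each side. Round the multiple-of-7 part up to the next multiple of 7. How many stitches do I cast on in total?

CO 80 sts.

27 / 10 = 2.7 sts per cm.
28.5 × 2.7 = 76.95 sts.
Less 10 edge sts → 66.95 for the repeat.
Next multiple of 7: 70.
Add back 10 edge sts → 80.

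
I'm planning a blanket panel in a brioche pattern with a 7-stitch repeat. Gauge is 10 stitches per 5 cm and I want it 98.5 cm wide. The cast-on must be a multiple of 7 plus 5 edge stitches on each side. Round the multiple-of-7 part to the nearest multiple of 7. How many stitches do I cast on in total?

199 stitches.

10 / 5 = 2 sts per cm.
98.5 × 2 = 197.00 sts.
Less 10 edge sts → 187.00 for the repeat.
Nearest multiple of 7: 189.
Add back 10 edge sts → 199.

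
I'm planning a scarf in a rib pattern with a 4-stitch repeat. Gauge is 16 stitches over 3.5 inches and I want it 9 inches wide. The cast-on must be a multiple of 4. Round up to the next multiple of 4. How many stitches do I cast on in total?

Cast on 44 stitches.

16 / 3.5 = 4.571 sts per inch.
9 × 4.571 = 41.14 sts.
Next multiple of 4: 44.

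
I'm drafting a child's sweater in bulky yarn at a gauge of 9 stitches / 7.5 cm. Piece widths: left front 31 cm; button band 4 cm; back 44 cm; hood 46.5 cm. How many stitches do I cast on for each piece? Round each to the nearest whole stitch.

left front 37; button band 5; back 53; hood 56.

Rate = 9/7.5 = 1.2 sts per cm.
left front: 31 × 1.2 = 37.20 → 37.
button band: 4 × 1.2 = 4.80 → 5.
back: 44 × 1.2 = 52.80 → 53.
hood: 46.5 × 1.2 = 55.80 → 56.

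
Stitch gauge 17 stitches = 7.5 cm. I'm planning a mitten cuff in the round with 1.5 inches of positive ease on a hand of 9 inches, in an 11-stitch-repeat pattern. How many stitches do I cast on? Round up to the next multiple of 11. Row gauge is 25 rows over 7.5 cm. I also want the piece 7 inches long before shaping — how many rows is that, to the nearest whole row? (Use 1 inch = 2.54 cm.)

Cast on 66 stitches; work 59 rows.

Finished = 9 + 1.5 = 10.5 inches.
10.5 inches × 2.54 = 26.67 cm.
17/7.5 = 2.267 sts per cm; 26.67 × 2.267 = 60.45 sts.
Next multiple of 11 → 66.
7 inches = 17.78 cm; × 3.333 = 59.27 → 59 rows.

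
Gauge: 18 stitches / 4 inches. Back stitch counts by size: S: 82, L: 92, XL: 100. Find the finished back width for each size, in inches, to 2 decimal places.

18/4 = 4.5 sts per in.
S: 82 / 4.5 = 18.222 → 18.22 in.
L: 92 / 4.5 = 20.444 → 20.44 in.
XL: 100 / 4.5 = 22.222 → 22.22 in.

S 18.22 inches; L 20.44 inches; XL 22.22 inches.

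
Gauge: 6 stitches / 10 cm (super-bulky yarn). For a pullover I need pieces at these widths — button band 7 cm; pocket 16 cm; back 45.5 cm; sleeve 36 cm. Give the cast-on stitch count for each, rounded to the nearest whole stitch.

button band 4; pocket 10; back 27; sleeve 22.

Rate = 6/10 = 0.6 sts per cm.
button band: 7 × 0.6 = 4.20 → 4.
pocket: 16 × 0.6 = 9.60 → 10.
back: 45.5 × 0.6 = 27.30 → 27.
sleeve: 36 × 0.6 = 21.60 → 22.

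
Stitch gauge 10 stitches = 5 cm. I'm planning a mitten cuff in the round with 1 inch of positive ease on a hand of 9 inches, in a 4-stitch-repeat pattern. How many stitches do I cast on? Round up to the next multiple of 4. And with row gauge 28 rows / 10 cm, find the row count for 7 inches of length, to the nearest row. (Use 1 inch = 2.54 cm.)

Cast on 52 stitches; work 50 rows.

Finished = 9 + 1 = 10 inches.
10 inches × 2.54 = 25.40 cm.
10/5 = 2 sts per cm; 25.40 × 2 = 50.80 sts.
Next multiple of 4 → 52.
7 inches = 17.78 cm; × 2.8 = 49.78 → 50 rows.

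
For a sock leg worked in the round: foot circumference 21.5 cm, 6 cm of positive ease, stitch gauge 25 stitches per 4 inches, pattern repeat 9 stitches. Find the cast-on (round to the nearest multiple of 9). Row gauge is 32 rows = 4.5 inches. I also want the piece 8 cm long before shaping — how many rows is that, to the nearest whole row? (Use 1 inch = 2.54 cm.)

Finished = 21.5 + 6 = 27.5 cm.
27.5 cm × 1/2.54 = 10.83 inches.
25/4 = 6.25 sts per in; 10.83 × 6.25 = 67.67 sts.
Nearest multiple of 9 → 72.
8 cm = 3.15 inches; × 7.111 = 22.40 → 22 rows.

Cast on 72 stitches; work 22 rows.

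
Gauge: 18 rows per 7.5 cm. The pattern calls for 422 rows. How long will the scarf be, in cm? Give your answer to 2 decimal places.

175.83 cm.

18 rows / 7.5 cm = 2.4 rows per cm.
422 / 2.4 = 175.833 cm.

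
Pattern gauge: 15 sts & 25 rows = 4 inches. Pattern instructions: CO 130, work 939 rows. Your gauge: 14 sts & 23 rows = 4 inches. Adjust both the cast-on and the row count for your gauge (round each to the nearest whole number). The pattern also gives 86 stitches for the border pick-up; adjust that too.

Cast on 121 stitches; work 864 rows; border pick-up 80 stitches.

Stitches: 130 × 14/15 = 121.33 → 121.
Rows: 939 × 23/25 = 863.88 → 864.
border pick-up: 86 × 14/15 = 80.27 → 80.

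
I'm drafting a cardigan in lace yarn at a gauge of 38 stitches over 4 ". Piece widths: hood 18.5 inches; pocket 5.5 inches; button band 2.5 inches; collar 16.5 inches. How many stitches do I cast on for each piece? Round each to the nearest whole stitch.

hood 176; pocket 52; button band 24; collar 157.

Rate = 38/4 = 9.5 sts per in.
hood: 18.5 × 9.5 = 175.75 → 176.
pocket: 5.5 × 9.5 = 52.25 → 52.
button band: 2.5 × 9.5 = 23.75 → 24.
collar: 16.5 × 9.5 = 156.75 → 157.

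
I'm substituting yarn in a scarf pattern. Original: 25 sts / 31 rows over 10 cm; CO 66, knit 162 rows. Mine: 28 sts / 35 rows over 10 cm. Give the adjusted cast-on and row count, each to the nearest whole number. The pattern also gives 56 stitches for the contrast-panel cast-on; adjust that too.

Cast on 74 stitches; work 183 rows; contrast-panel cast-on 63 stitches.

Stitches: 66 × 28/25 = 73.92 → 74.
Rows: 162 × 35/31 = 182.90 → 183.
contrast-panel cast-on: 56 × 28/25 = 62.72 → 63.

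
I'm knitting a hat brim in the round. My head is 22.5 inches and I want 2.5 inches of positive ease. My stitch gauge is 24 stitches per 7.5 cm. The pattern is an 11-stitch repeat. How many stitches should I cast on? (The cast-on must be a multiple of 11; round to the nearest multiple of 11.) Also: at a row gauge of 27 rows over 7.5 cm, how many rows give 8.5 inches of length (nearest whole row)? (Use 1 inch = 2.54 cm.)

Finished = 22.5 + 2.5 = 25 inches.
25 inches × 2.54 = 63.50 cm.
24/7.5 = 3.2 sts per cm; 63.50 × 3.2 = 203.20 sts.
Nearest multiple of 11 → 198.
8.5 inches = 21.59 cm; × 3.6 = 77.72 → 78 rows.

Cast on 198 stitches; work 78 rows.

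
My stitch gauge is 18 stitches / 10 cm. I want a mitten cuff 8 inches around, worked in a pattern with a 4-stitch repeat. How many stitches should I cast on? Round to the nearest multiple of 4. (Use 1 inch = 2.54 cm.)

8 in = 8 × 2.54 = 20.32 cm.
18 / 10 = 1.8 sts/cm.
20.32 × 1.8 = 36.58 sts.
→ 36.

Cast on 36 stitches.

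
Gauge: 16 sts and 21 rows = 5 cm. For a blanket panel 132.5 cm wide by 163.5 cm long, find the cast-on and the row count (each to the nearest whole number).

Stitch gauge = 16/5 = 3.2 sts/cm; 132.5 × 3.2 = 424.00 → 424 sts.
Row gauge = 21/5 = 4.2 rows/cm; 163.5 × 4.2 = 686.70 → 687 rows.

Cast on 424 stitches and work 687 rows.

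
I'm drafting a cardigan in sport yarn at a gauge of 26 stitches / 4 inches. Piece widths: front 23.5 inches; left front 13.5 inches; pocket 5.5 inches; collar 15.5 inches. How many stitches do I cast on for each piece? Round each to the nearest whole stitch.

Rate = 26/4 = 6.5 sts per in.
front: 23.5 × 6.5 = 152.75 → 153.
left front: 13.5 × 6.5 = 87.75 → 88.
pocket: 5.5 × 6.5 = 35.75 → 36.
collar: 15.5 × 6.5 = 100.75 → 101.

front 153; left front 88; pocket 36; collar 101.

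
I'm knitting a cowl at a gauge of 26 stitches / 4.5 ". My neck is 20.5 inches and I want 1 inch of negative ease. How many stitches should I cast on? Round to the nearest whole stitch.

Finished = 20.5 − 1 = 19.5 in.
26 / 4.5 = 5.778 sts per inch.
19.50 × 5.778 = 112.67 sts.
→ 113 sts.

Cast on 113 stitches.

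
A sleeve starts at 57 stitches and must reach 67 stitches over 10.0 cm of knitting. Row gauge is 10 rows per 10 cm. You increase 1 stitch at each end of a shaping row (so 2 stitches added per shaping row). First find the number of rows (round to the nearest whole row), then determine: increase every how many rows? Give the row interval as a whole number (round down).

Increase every 2nd row.

Rows = 10.0 × 1 = 10.0 → 10 rows.
Stitches to add: 10 → 5 shaping rows (at 2 st each).
10 / 5 = 2.00 → every 2 rows.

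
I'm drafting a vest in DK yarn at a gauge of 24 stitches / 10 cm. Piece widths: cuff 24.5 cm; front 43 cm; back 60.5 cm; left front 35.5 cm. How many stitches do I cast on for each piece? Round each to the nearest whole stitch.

Rate = 24/10 = 2.4 sts per cm.
cuff: 24.5 × 2.4 = 58.80 → 59.
front: 43 × 2.4 = 103.20 → 103.
back: 60.5 × 2.4 = 145.20 → 145.
left front: 35.5 × 2.4 = 85.20 → 85.

cuff 59; front 103; back 145; left front 85.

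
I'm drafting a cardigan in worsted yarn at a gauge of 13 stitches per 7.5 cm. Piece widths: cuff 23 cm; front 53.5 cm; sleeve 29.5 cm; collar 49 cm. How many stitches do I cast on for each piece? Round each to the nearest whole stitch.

Rate = 13/7.5 = 1.733 sts per cm.
cuff: 23 × 1.733 = 39.87 → 40.
front: 53.5 × 1.733 = 92.73 → 93.
sleeve: 29.5 × 1.733 = 51.13 → 51.
collar: 49 × 1.733 = 84.93 → 85.

cuff 40; front 93; sleeve 51; collar 85.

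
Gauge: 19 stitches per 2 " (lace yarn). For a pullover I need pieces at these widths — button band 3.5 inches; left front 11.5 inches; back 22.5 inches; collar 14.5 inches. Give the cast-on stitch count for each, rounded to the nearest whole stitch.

Rate = 19/2 = 9.5 sts per in.
button band: 3.5 × 9.5 = 33.25 → 33.
left front: 11.5 × 9.5 = 109.25 → 109.
back: 22.5 × 9.5 = 213.75 → 214.
collar: 14.5 × 9.5 = 137.75 → 138.

button band 33; left front 109; back 214; collar 138.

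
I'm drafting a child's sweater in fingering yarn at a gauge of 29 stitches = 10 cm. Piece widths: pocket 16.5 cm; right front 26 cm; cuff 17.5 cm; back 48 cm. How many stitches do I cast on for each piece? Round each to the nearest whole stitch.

pocket 48; right front 75; cuff 51; back 139.

Rate = 29/10 = 2.9 sts per cm.
pocket: 16.5 × 2.9 = 47.85 → 48.
right front: 26 × 2.9 = 75.40 → 75.
cuff: 17.5 × 2.9 = 50.75 → 51.
back: 48 × 2.9 = 139.20 → 139.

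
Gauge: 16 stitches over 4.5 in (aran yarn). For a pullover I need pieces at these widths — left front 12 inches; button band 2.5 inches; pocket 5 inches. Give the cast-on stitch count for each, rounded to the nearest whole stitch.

Rate = 16/4.5 = 3.556 sts per in.
left front: 12 × 3.556 = 42.67 → 43.
button band: 2.5 × 3.556 = 8.89 → 9.
pocket: 5 × 3.556 = 17.78 → 18.

left front 43; button band 9; pocket 18.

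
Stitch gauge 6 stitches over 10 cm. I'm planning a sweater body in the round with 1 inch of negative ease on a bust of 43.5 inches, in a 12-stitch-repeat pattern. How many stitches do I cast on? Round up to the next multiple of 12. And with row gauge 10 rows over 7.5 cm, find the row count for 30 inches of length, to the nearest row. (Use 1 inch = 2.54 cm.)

Cast on 72 stitches; work 102 rows.

Finished = 43.5 − 1 = 42.5 inches.
42.5 inches × 2.54 = 107.95 cm.
6/10 = 0.6 sts per cm; 107.95 × 0.6 = 64.77 sts.
Next multiple of 12 → 72.
30 inches = 76.20 cm; × 1.333 = 101.60 → 102 rows.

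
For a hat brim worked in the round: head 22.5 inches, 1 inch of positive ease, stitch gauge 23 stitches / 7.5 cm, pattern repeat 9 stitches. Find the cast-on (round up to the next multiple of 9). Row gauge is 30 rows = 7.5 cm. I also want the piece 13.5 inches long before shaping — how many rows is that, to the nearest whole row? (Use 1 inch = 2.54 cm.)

Cast on 189 stitches; work 137 rows.

Finished = 22.5 + 1 = 23.5 inches.
23.5 inches × 2.54 = 59.69 cm.
23/7.5 = 3.067 sts per cm; 59.69 × 3.067 = 183.05 sts.
Next multiple of 9 → 189.
13.5 inches = 34.29 cm; × 4 = 137.16 → 137 rows.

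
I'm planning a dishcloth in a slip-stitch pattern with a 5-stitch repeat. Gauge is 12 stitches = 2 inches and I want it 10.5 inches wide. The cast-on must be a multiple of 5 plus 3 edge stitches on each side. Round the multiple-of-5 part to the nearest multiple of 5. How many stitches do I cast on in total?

CO 61 sts.

12 / 2 = 6 sts per inch.
10.5 × 6 = 63.00 sts.
Less 6 edge sts → 57.00 for the repeat.
Nearest multiple of 5: 55.
Add back 6 edge sts → 61.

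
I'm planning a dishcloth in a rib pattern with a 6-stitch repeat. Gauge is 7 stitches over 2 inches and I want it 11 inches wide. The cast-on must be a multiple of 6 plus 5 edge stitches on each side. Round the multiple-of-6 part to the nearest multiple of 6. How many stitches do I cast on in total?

CO 40 sts.

7 / 2 = 3.5 sts per inch.
11 × 3.5 = 38.50 sts.
Less 10 edge sts → 28.50 for the repeat.
Nearest multiple of 6: 30.
Add back 10 edge sts → 40.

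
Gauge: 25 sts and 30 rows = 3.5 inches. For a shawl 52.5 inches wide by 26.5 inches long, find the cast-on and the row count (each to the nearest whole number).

Cast on 375 stitches and work 227 rows.

Stitch gauge = 25/3.5 = 7.143 sts/in; 52.5 × 7.143 = 375.00 → 375 sts.
Row gauge = 30/3.5 = 8.571 rows/in; 26.5 × 8.571 = 227.14 → 227 rows.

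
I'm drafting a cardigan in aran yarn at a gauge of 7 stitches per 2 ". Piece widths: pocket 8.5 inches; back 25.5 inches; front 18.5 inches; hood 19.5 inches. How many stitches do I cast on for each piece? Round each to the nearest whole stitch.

Rate = 7/2 = 3.5 sts per in.
pocket: 8.5 × 3.5 = 29.75 → 30.
back: 25.5 × 3.5 = 89.25 → 89.
front: 18.5 × 3.5 = 64.75 → 65.
hood: 19.5 × 3.5 = 68.25 → 68.

pocket 30; back 89; front 65; hood 68.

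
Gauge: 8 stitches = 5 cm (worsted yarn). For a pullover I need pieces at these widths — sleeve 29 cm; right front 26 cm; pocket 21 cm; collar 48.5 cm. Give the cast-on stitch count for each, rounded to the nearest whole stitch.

sleeve 46; right front 42; pocket 34; collar 78.

Rate = 8/5 = 1.6 sts per cm.
sleeve: 29 × 1.6 = 46.40 → 46.
right front: 26 × 1.6 = 41.60 → 42.
pocket: 21 × 1.6 = 33.60 → 34.
collar: 48.5 × 1.6 = 77.60 → 78.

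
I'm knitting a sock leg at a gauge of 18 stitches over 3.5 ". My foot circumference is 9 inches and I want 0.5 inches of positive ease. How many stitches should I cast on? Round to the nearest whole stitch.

49 stitches.

Finished = 9 + 0.5 = 9.5 in.
18 / 3.5 = 5.143 sts per inch.
9.50 × 5.143 = 48.86 sts.
→ 49 sts.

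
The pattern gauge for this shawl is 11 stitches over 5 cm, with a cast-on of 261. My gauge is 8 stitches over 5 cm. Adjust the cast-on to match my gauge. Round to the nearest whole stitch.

CO 190 sts.

Scale factor = 8 / 11 = 0.727.
261 × 8 / 11 = 189.82 sts.
→ 190 sts.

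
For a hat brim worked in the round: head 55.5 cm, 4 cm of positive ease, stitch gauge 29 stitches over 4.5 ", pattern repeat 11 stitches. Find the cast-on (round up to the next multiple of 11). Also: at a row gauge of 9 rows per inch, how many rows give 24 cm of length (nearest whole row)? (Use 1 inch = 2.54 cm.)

Cast on 154 stitches; work 85 rows.

Finished = 55.5 + 4 = 59.5 cm.
59.5 cm × 1/2.54 = 23.43 inches.
29/4.5 = 6.444 sts per in; 23.43 × 6.444 = 150.96 sts.
Next multiple of 11 → 154.
24 cm = 9.45 inches; × 9 = 85.04 → 85 rows.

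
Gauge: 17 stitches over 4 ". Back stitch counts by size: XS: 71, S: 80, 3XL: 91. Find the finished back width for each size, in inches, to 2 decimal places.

XS 16.71 inches; S 18.82 inches; 3XL 21.41 inches.

17/4 = 4.25 sts per in.
XS: 71 / 4.25 = 16.706 → 16.71 in.
S: 80 / 4.25 = 18.824 → 18.82 in.
3XL: 91 / 4.25 = 21.412 → 21.41 in.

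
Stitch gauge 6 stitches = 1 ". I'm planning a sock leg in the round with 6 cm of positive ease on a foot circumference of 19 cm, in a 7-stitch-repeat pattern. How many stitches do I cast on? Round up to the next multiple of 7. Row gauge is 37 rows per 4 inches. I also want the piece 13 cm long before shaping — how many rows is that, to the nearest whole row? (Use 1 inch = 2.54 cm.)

Finished = 19 + 6 = 25 cm.
25 cm × 1/2.54 = 9.84 inches.
6/1 = 6 sts per in; 9.84 × 6 = 59.06 sts.
Next multiple of 7 → 63.
13 cm = 5.12 inches; × 9.25 = 47.34 → 47 rows.

Cast on 63 stitches; work 47 rows.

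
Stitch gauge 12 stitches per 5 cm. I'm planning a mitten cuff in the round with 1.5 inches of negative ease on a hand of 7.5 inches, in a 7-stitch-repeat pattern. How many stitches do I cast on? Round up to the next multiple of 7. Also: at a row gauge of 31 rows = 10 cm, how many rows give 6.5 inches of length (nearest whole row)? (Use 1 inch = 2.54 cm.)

Finished = 7.5 − 1.5 = 6 inches.
6 inches × 2.54 = 15.24 cm.
12/5 = 2.4 sts per cm; 15.24 × 2.4 = 36.58 sts.
Next multiple of 7 → 42.
6.5 inches = 16.51 cm; × 3.1 = 51.18 → 51 rows.

Cast on 42 stitches; work 51 rows.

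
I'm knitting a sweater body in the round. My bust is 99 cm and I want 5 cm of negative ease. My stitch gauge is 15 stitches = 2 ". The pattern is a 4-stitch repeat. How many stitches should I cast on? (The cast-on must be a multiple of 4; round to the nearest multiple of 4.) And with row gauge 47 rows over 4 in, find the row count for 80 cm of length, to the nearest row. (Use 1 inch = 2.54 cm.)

Cast on 276 stitches; work 370 rows.

Finished = 99 − 5 = 94 cm.
94 cm × 1/2.54 = 37.01 inches.
15/2 = 7.5 sts per in; 37.01 × 7.5 = 277.56 sts.
Nearest multiple of 4 → 276.
80 cm = 31.50 inches; × 11.75 = 370.08 → 370 rows.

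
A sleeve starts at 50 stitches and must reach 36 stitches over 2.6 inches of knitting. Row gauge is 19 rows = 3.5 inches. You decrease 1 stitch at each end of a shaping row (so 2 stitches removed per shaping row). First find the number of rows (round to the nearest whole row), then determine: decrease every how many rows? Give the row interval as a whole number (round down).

Rows = 2.6 × 5.429 = 14.1 → 14 rows.
Stitches to remove: 14 → 7 shaping rows (at 2 st each).
14 / 7 = 2.00 → every 2 rows.

Decrease every 2nd row.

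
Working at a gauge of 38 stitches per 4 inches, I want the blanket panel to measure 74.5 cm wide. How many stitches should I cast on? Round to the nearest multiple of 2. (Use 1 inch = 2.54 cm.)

278 stitches.

74.5 cm = 29.33 in.
38 stitches / 4 in = 9.5 stitches per inch.
29.33 × 9.5 = 278.64 stitches.
Round to nearest multiple of 2 → 278.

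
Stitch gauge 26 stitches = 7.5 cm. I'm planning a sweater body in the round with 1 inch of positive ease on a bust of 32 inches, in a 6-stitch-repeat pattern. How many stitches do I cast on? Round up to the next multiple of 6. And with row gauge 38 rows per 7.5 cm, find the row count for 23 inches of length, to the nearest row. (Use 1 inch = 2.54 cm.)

Finished = 32 + 1 = 33 inches.
33 inches × 2.54 = 83.82 cm.
26/7.5 = 3.467 sts per cm; 83.82 × 3.467 = 290.58 sts.
Next multiple of 6 → 294.
23 inches = 58.42 cm; × 5.067 = 295.99 → 296 rows.

Cast on 294 stitches; work 296 rows.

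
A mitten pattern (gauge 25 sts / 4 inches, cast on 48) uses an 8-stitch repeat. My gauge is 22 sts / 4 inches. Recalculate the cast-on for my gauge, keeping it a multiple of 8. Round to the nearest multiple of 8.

CO 40 sts.

48 × 22 / 25 = 42.24.
Nearest multiple of 8: 40.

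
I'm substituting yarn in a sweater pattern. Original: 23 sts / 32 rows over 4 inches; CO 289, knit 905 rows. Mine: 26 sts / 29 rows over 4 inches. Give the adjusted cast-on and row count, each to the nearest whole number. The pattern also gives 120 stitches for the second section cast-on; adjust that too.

Stitches: 289 × 26/23 = 326.70 → 327.
Rows: 905 × 29/32 = 820.16 → 820.
second section cast-on: 120 × 26/23 = 135.65 → 136.

Cast on 327 stitches; work 820 rows; second section cast-on 136 stitches.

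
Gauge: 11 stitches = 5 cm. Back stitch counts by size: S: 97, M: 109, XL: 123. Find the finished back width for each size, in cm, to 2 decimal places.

S 44.09 cm; M 49.55 cm; XL 55.91 cm.

11/5 = 2.2 sts per cm.
S: 97 / 2.2 = 44.091 → 44.09 cm.
M: 109 / 2.2 = 49.545 → 49.55 cm.
XL: 123 / 2.2 = 55.909 → 55.91 cm.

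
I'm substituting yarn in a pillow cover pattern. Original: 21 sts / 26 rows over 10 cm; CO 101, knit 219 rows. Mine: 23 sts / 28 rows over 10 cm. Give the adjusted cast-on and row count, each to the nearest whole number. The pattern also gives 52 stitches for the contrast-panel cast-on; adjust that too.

Cast on 111 stitches; work 236 rows; contrast-panel cast-on 57 stitches.

Stitches: 101 × 23/21 = 110.62 → 111.
Rows: 219 × 28/26 = 235.85 → 236.
contrast-panel cast-on: 52 × 23/21 = 56.95 → 57.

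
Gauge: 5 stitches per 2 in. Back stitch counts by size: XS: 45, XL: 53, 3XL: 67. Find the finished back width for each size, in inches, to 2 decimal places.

5/2 = 2.5 sts per in.
XS: 45 / 2.5 = 18.000 → 18.00 in.
XL: 53 / 2.5 = 21.200 → 21.20 in.
3XL: 67 / 2.5 = 26.800 → 26.80 in.

XS 18.00 inches; XL 21.20 inches; 3XL 26.80 inches.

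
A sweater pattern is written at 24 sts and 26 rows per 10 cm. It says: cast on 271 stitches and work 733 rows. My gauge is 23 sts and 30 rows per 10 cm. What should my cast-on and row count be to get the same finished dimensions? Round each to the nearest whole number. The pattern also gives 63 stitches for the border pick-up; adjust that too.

Cast on 260 stitches; work 846 rows; border pick-up 60 stitches.

Stitches: 271 × 23/24 = 259.71 → 260.
Rows: 733 × 30/26 = 845.77 → 846.
border pick-up: 63 × 23/24 = 60.38 → 60.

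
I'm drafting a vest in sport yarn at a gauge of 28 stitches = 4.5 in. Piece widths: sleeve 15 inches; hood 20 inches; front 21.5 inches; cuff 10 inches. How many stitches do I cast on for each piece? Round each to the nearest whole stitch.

Rate = 28/4.5 = 6.222 sts per in.
sleeve: 15 × 6.222 = 93.33 → 93.
hood: 20 × 6.222 = 124.44 → 124.
front: 21.5 × 6.222 = 133.78 → 134.
cuff: 10 × 6.222 = 62.22 → 62.

sleeve 93; hood 124; front 134; cuff 62.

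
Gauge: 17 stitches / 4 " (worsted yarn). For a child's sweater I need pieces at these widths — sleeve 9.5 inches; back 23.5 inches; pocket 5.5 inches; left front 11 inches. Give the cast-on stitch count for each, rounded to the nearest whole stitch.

sleeve 40; back 100; pocket 23; left front 47.

Rate = 17/4 = 4.25 sts per in.
sleeve: 9.5 × 4.25 = 40.38 → 40.
back: 23.5 × 4.25 = 99.88 → 100.
pocket: 5.5 × 4.25 = 23.38 → 23.
left front: 11 × 4.25 = 46.75 → 47.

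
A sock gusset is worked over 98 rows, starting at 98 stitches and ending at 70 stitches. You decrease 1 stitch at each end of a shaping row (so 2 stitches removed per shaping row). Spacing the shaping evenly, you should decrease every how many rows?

Decrease every 7th row.

Stitches to remove: |70 − 98| = 28.
Shaping rows needed: 28 / 2 = 14.
98 rows / 14 = every 7 rows.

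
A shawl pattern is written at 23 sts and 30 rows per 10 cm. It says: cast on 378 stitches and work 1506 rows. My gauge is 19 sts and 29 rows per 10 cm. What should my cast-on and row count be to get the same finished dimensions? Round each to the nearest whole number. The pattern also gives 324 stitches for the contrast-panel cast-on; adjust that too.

Cast on 312 stitches; work 1456 rows; contrast-panel cast-on 268 stitches.

Stitches: 378 × 19/23 = 312.26 → 312.
Rows: 1506 × 29/30 = 1455.80 → 1456.
contrast-panel cast-on: 324 × 19/23 = 267.65 → 268.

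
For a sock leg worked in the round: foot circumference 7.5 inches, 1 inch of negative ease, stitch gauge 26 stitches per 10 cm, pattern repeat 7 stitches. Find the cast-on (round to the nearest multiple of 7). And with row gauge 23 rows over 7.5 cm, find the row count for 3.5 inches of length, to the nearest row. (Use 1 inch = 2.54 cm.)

Cast on 42 stitches; work 27 rows.

Finished = 7.5 − 1 = 6.5 inches.
6.5 inches × 2.54 = 16.51 cm.
26/10 = 2.6 sts per cm; 16.51 × 2.6 = 42.93 sts.
Nearest multiple of 7 → 42.
3.5 inches = 8.89 cm; × 3.067 = 27.26 → 27 rows.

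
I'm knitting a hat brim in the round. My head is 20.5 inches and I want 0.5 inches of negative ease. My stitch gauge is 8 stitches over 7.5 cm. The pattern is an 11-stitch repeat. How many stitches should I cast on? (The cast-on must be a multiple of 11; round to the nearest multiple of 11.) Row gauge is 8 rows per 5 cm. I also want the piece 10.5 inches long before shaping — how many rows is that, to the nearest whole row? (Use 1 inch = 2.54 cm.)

Cast on 55 stitches; work 43 rows.

Finished = 20.5 − 0.5 = 20 inches.
20 inches × 2.54 = 50.80 cm.
8/7.5 = 1.067 sts per cm; 50.80 × 1.067 = 54.19 sts.
Nearest multiple of 11 → 55.
10.5 inches = 26.67 cm; × 1.6 = 42.67 → 43 rows.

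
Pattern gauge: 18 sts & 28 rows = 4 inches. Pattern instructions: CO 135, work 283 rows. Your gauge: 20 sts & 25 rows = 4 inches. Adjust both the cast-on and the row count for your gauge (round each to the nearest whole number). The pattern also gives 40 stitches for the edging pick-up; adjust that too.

Cast on 150 stitches; work 253 rows; edging pick-up 44 stitches.

Stitches: 135 × 20/18 = 150.00 → 150.
Rows: 283 × 25/28 = 252.68 → 253.
edging pick-up: 40 × 20/18 = 44.44 → 44.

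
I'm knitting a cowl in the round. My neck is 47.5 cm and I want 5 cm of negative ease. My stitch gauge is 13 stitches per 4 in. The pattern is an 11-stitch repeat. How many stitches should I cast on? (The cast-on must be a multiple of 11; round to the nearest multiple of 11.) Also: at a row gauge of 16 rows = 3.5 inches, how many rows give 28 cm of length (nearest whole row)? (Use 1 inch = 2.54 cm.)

Finished = 47.5 − 5 = 42.5 cm.
42.5 cm × 1/2.54 = 16.73 inches.
13/4 = 3.25 sts per in; 16.73 × 3.25 = 54.38 sts.
Nearest multiple of 11 → 55.
28 cm = 11.02 inches; × 4.571 = 50.39 → 50 rows.

Cast on 55 stitches; work 50 rows.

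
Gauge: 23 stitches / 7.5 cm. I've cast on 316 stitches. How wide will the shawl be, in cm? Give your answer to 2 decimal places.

103.04 cm.

23 stitches / 7.5 cm = 3.067 stitches per cm.
316 / 3.067 = 103.043 cm.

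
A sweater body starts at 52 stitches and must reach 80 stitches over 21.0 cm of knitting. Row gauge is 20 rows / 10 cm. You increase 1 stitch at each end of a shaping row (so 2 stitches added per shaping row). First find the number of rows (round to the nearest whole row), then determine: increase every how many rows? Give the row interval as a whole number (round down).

Increase every 3rd row.

Rows = 21.0 × 2 = 42.0 → 42 rows.
Stitches to add: 28 → 14 shaping rows (at 2 st each).
42 / 14 = 3.00 → every 3 rows.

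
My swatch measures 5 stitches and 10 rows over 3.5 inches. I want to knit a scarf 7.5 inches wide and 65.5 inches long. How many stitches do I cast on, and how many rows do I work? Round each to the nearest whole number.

Stitch gauge = 5/3.5 = 1.429 sts/in; 7.5 × 1.429 = 10.71 → 11 sts.
Row gauge = 10/3.5 = 2.857 rows/in; 65.5 × 2.857 = 187.14 → 187 rows.

Cast on 11 stitches and work 187 rows.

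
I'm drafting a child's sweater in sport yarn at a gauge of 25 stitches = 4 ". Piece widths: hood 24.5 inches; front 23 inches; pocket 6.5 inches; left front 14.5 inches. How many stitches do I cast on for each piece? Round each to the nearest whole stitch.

hood 153; front 144; pocket 41; left front 91.

Rate = 25/4 = 6.25 sts per in.
hood: 24.5 × 6.25 = 153.12 → 153.
front: 23 × 6.25 = 143.75 → 144.
pocket: 6.5 × 6.25 = 40.62 → 41.
left front: 14.5 × 6.25 = 90.62 → 91.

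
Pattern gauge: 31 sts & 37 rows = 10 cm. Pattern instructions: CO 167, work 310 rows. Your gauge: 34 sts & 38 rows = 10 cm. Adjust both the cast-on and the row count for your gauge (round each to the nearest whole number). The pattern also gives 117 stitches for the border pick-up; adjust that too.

Stitches: 167 × 34/31 = 183.16 → 183.
Rows: 310 × 38/37 = 318.38 → 318.
border pick-up: 117 × 34/31 = 128.32 → 128.

Cast on 183 stitches; work 318 rows; border pick-up 128 stitches.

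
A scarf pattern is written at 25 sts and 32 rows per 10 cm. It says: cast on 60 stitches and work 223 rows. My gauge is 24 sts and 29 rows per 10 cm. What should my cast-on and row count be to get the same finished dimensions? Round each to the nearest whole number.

Cast on 58 stitches; work 202 rows.

Stitches: 60 × 24/25 = 57.60 → 58.
Rows: 223 × 29/32 = 202.09 → 202.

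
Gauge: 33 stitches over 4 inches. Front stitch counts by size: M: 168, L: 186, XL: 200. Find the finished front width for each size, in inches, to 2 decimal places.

33/4 = 8.25 sts per in.
M: 168 / 8.25 = 20.364 → 20.36 in.
L: 186 / 8.25 = 22.545 → 22.55 in.
XL: 200 / 8.25 = 24.242 → 24.24 in.

M 20.36 inches; L 22.55 inches; XL 24.24 inches.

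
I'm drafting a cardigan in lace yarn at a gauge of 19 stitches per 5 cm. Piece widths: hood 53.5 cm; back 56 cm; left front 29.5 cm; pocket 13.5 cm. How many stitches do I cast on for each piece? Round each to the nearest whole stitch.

Rate = 19/5 = 3.8 sts per cm.
hood: 53.5 × 3.8 = 203.30 → 203.
back: 56 × 3.8 = 212.80 → 213.
left front: 29.5 × 3.8 = 112.10 → 112.
pocket: 13.5 × 3.8 = 51.30 → 51.

hood 203; back 213; left front 112; pocket 51.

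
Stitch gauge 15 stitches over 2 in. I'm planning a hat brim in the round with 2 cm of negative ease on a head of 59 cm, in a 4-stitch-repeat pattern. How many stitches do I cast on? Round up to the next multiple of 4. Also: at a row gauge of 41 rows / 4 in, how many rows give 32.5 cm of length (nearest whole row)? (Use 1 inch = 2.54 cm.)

Finished = 59 − 2 = 57 cm.
57 cm × 1/2.54 = 22.44 inches.
15/2 = 7.5 sts per in; 22.44 × 7.5 = 168.31 sts.
Next multiple of 4 → 172.
32.5 cm = 12.80 inches; × 10.25 = 131.15 → 131 rows.

Cast on 172 stitches; work 131 rows.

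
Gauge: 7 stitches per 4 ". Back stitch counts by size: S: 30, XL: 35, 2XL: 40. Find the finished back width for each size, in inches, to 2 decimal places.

S 17.14 inches; XL 20.00 inches; 2XL 22.86 inches.

7/4 = 1.75 sts per in.
S: 30 / 1.75 = 17.143 → 17.14 in.
XL: 35 / 1.75 = 20.000 → 20.00 in.
2XL: 40 / 1.75 = 22.857 → 22.86 in.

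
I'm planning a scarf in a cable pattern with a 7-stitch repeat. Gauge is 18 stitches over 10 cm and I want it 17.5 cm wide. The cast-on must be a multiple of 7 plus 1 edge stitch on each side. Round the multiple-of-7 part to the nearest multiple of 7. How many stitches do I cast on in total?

Cast on 30 stitches.

18 / 10 = 1.8 sts per cm.
17.5 × 1.8 = 31.50 sts.
Less 2 edge sts → 29.50 for the repeat.
Nearest multiple of 7: 28.
Add back 2 edge sts → 30.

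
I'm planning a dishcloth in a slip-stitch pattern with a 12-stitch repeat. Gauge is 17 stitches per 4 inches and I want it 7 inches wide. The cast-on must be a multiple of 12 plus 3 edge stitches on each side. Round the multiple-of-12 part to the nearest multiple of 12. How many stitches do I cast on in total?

17 / 4 = 4.25 sts per inch.
7 × 4.25 = 29.75 sts.
Less 6 edge sts → 23.75 for the repeat.
Nearest multiple of 12: 24.
Add back 6 edge sts → 30.

30 stitches.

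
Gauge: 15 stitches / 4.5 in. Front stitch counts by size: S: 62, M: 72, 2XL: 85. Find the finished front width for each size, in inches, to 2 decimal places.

15/4.5 = 3.333 sts per in.
S: 62 / 3.333 = 18.600 → 18.60 in.
M: 72 / 3.333 = 21.600 → 21.60 in.
2XL: 85 / 3.333 = 25.500 → 25.50 in.

S 18.60 inches; M 21.60 inches; 2XL 25.50 inches.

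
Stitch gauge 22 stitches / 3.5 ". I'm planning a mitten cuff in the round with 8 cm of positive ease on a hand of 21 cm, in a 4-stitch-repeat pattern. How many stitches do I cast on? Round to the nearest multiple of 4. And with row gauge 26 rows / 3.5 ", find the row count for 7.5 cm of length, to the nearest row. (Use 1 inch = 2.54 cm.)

Finished = 21 + 8 = 29 cm.
29 cm × 1/2.54 = 11.42 inches.
22/3.5 = 6.286 sts per in; 11.42 × 6.286 = 71.77 sts.
Nearest multiple of 4 → 72.
7.5 cm = 2.95 inches; × 7.429 = 21.93 → 22 rows.

Cast on 72 stitches; work 22 rows.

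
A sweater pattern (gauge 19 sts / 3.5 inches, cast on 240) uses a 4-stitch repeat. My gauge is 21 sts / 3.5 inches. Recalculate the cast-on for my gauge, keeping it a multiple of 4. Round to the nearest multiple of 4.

CO 264 sts.

240 × 21 / 19 = 265.26.
Nearest multiple of 4: 264.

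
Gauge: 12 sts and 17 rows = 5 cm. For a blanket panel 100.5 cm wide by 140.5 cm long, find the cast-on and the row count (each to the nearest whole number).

Cast on 241 stitches and work 478 rows.

Stitch gauge = 12/5 = 2.4 sts/cm; 100.5 × 2.4 = 241.20 → 241 sts.
Row gauge = 17/5 = 3.4 rows/cm; 140.5 × 3.4 = 477.70 → 478 rows.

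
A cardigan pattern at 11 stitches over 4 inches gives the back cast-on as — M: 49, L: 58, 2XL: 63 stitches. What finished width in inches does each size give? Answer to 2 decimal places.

M 17.82 inches; L 21.09 inches; 2XL 22.91 inches.

11/4 = 2.75 sts per in.
M: 49 / 2.75 = 17.818 → 17.82 in.
L: 58 / 2.75 = 21.091 → 21.09 in.
2XL: 63 / 2.75 = 22.909 → 22.91 in.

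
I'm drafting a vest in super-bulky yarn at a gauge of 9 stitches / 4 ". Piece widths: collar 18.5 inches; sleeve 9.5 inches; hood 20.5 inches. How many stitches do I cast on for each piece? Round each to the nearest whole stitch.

collar 42; sleeve 21; hood 46.

Rate = 9/4 = 2.25 sts per in.
collar: 18.5 × 2.25 = 41.62 → 42.
sleeve: 9.5 × 2.25 = 21.38 → 21.
hood: 20.5 × 2.25 = 46.12 → 46.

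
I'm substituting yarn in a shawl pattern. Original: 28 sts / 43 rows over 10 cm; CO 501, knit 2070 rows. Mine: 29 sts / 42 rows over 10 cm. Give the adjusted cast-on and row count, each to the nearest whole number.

Stitches: 501 × 29/28 = 518.89 → 519.
Rows: 2070 × 42/43 = 2021.86 → 2022.

Cast on 519 stitches; work 2022 rows.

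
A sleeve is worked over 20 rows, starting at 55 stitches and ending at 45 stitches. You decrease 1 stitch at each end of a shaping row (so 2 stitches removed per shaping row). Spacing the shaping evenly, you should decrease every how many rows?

Decrease every 4th row.

Stitches to remove: |45 − 55| = 10.
Shaping rows needed: 10 / 2 = 5.
20 rows / 5 = every 4 rows.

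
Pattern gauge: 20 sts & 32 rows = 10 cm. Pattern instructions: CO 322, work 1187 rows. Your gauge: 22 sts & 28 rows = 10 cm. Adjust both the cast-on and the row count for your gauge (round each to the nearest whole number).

Cast on 354 stitches; work 1039 rows.

Stitches: 322 × 22/20 = 354.20 → 354.
Rows: 1187 × 28/32 = 1038.62 → 1039.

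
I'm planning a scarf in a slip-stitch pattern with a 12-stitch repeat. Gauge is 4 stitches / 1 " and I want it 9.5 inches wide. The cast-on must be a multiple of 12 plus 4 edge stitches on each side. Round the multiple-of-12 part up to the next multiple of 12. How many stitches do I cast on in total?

4 / 1 = 4 sts per inch.
9.5 × 4 = 38.00 sts.
Less 8 edge sts → 30.00 for the repeat.
Next multiple of 12: 36.
Add back 8 edge sts → 44.

CO 44 sts.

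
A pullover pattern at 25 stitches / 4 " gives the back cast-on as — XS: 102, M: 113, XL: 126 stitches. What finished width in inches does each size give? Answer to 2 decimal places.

XS 16.32 inches; M 18.08 inches; XL 20.16 inches.

25/4 = 6.25 sts per in.
XS: 102 / 6.25 = 16.320 → 16.32 in.
M: 113 / 6.25 = 18.080 → 18.08 in.
XL: 126 / 6.25 = 20.160 → 20.16 in.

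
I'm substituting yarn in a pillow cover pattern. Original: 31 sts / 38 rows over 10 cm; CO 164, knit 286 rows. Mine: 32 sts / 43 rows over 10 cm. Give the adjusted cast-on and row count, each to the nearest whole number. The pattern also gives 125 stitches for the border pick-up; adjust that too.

Cast on 169 stitches; work 324 rows; border pick-up 129 stitches.

Stitches: 164 × 32/31 = 169.29 → 169.
Rows: 286 × 43/38 = 323.63 → 324.
border pick-up: 125 × 32/31 = 129.03 → 129.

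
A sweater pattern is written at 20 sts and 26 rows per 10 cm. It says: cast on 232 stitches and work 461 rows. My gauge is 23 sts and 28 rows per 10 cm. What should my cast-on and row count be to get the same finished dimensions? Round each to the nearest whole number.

Cast on 267 stitches; work 496 rows.

Stitches: 232 × 23/20 = 266.80 → 267.
Rows: 461 × 28/26 = 496.46 → 496.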